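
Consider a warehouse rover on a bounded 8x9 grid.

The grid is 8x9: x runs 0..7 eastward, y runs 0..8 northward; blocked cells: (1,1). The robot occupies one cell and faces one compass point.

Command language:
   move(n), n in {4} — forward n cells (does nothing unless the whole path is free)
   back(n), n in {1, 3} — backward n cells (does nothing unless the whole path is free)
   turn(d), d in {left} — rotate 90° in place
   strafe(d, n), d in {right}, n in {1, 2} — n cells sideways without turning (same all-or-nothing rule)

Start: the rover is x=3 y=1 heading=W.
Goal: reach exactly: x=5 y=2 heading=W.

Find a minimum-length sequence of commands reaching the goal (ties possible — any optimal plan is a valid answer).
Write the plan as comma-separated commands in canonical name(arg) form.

start: x=3 y=1 heading=W
step 1 (back(1)): x=4 y=1 heading=W
step 2 (back(1)): x=5 y=1 heading=W
step 3 (strafe(right, 1)): x=5 y=2 heading=W
no 2-step plan works, so 3 is optimal.

back(1), back(1), strafe(right, 1)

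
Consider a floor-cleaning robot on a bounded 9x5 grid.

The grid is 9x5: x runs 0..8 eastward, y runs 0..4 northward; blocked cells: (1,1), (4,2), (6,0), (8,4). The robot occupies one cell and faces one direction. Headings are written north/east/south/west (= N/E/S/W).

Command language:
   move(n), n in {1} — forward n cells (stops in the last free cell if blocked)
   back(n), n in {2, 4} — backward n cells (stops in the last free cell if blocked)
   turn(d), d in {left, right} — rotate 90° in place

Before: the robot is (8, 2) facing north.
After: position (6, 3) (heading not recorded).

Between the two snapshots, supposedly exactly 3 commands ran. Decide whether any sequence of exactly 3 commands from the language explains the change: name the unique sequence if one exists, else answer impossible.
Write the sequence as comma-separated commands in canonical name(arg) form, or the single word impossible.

move(1), turn(right), back(2)

key: order matters: swapping move(1) and back(2) lands elsewhere
start: (8, 2) facing north
step 1 (move(1)): (8, 3) facing north
step 2 (turn(right)): (8, 3) facing east
step 3 (back(2)): (6, 3) facing east
no other 3-command option fits: unique.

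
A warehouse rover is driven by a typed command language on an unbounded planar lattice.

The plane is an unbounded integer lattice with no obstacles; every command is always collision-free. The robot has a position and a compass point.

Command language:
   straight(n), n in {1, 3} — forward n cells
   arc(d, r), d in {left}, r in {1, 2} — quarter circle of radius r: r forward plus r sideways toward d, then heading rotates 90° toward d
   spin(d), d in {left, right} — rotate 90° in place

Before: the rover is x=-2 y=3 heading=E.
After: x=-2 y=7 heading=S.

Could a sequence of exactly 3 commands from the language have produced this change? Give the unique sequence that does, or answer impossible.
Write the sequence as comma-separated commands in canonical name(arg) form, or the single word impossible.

key: cell and facing (now S) both changed — the 3 commands mix motion and turning
t0: x=-2 y=3 heading=E
[1] after arc(left, 2): x=0 y=5 heading=N
[2] after arc(left, 2): x=-2 y=7 heading=W
[3] after spin(left): x=-2 y=7 heading=S
no other 3-command option fits: unique.

arc(left, 2), arc(left, 2), spin(left)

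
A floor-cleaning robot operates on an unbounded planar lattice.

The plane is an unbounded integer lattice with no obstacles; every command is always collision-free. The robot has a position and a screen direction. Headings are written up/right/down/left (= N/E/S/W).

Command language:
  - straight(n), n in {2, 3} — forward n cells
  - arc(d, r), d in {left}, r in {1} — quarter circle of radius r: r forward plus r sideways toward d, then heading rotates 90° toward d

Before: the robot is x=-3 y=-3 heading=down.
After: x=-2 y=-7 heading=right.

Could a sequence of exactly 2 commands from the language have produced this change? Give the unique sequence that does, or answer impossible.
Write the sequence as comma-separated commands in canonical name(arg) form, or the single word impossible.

key: order matters: swapping straight(3) and arc(left, 1) lands elsewhere
t0: x=-3 y=-3 heading=down
1. straight(3) → x=-3 y=-6 heading=down
2. arc(left, 1) → x=-2 y=-7 heading=right
uniquely the one of 9 2-step routes that fits.

straight(3), arc(left, 1)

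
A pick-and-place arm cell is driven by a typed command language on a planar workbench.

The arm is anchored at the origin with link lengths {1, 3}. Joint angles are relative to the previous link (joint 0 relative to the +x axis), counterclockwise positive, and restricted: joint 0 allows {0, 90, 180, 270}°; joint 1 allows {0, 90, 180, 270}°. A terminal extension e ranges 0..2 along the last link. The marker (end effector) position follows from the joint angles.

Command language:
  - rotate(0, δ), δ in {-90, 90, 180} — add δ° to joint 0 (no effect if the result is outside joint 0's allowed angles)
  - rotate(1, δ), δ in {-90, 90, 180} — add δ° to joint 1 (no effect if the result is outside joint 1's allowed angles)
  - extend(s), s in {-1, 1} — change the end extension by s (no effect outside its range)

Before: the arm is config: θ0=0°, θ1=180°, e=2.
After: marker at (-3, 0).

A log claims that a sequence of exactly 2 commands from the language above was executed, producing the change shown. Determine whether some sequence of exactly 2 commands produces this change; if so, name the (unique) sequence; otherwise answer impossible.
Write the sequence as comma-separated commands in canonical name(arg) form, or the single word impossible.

extend(1), extend(-1)

key: order matters: swapping extend(1) and extend(-1) lands elsewhere
start: config: θ0=0°, θ1=180°, e=2
[1] after extend(1): config: θ0=0°, θ1=180°, e=2
[2] after extend(-1): config: θ0=0°, θ1=180°, e=1
all 64 alternatives checked — unique.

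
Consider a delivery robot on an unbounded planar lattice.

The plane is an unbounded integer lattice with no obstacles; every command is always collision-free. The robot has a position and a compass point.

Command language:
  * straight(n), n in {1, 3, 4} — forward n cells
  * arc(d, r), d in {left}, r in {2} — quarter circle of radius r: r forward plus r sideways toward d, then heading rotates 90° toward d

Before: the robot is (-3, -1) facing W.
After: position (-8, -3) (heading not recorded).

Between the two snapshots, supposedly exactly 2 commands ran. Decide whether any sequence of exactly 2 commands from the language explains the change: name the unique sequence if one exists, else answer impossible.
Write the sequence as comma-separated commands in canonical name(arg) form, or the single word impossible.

key: running arc(left, 2) before straight(3) would end elsewhere — order is forced
from: (-3, -1) facing W
step 1 (straight(3)): (-6, -1) facing W
step 2 (arc(left, 2)): (-8, -3) facing S
uniquely the one of 16 2-step routes that fits.

straight(3), arc(left, 2)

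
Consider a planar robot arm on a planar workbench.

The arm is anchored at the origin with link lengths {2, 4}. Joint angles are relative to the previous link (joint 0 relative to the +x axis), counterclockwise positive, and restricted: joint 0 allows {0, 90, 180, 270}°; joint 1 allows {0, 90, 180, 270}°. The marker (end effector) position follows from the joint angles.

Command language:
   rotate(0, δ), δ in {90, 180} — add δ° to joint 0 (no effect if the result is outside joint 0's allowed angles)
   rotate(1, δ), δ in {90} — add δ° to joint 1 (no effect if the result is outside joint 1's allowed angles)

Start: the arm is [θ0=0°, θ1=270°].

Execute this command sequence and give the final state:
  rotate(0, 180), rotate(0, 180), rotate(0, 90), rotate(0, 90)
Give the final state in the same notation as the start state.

[θ0=180°, θ1=270°]

start: [θ0=0°, θ1=270°]
[1] after rotate(0, 180): [θ0=180°, θ1=270°]
[2] after rotate(0, 180): [θ0=0°, θ1=270°]
[3] after rotate(0, 90): [θ0=90°, θ1=270°]
[4] after rotate(0, 90): [θ0=180°, θ1=270°]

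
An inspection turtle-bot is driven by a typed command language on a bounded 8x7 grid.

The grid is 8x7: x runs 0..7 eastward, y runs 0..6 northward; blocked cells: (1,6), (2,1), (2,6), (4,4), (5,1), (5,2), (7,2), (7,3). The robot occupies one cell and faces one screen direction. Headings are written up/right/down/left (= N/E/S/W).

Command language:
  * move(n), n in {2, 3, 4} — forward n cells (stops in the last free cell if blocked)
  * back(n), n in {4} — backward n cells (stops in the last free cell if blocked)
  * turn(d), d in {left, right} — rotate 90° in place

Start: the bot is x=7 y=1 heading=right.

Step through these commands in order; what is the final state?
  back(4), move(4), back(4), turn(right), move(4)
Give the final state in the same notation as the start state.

x=6 y=0 heading=down

begin: x=7 y=1 heading=right
[1] after back(4): x=6 y=1 heading=right
[2] after move(4): x=7 y=1 heading=right
[3] after back(4): x=6 y=1 heading=right
[4] after turn(right): x=6 y=1 heading=down
[5] after move(4): x=6 y=0 heading=down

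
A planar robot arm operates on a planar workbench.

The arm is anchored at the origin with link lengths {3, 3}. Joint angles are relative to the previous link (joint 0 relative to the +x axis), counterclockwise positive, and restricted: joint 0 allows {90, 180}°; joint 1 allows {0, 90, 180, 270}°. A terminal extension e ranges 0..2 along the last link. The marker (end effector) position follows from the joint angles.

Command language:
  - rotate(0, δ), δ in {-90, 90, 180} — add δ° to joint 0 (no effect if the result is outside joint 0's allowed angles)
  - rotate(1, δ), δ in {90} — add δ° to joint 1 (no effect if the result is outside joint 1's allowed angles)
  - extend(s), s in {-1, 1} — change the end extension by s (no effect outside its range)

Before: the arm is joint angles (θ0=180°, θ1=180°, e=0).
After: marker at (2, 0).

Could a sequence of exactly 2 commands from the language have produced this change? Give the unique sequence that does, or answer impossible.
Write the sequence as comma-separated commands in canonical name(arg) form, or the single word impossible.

initial: joint angles (θ0=180°, θ1=180°, e=0)
1. extend(1) → joint angles (θ0=180°, θ1=180°, e=1)
2. extend(1) → joint angles (θ0=180°, θ1=180°, e=2)
all 36 alternatives checked — unique.

extend(1), extend(1)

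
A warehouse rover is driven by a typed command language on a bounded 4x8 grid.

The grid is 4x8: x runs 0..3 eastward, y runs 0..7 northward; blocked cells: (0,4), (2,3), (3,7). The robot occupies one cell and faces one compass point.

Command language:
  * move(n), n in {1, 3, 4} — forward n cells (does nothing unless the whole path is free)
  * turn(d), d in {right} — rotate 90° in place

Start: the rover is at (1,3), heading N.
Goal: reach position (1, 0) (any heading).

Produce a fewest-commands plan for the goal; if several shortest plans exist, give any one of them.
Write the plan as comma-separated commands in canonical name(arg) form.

from: at (1,3), heading N
t=1 turn(right) ⇒ at (1,3), heading E
t=2 turn(right) ⇒ at (1,3), heading S
t=3 move(3) ⇒ at (1,0), heading S
nothing shorter than 3 reaches the goal.

turn(right), turn(right), move(3)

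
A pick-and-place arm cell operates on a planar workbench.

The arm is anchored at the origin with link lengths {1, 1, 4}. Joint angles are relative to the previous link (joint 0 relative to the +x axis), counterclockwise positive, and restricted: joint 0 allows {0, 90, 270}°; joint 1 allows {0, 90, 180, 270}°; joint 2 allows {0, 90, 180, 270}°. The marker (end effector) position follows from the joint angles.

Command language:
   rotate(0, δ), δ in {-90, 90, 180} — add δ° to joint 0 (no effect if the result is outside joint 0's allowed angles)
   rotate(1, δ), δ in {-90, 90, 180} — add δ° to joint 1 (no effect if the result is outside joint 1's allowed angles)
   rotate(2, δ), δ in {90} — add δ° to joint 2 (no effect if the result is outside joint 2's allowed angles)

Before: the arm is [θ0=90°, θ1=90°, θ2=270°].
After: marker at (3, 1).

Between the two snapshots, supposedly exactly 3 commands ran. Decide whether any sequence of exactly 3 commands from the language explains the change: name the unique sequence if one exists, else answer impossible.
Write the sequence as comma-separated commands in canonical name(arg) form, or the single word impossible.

begin: [θ0=90°, θ1=90°, θ2=270°]
t=1 rotate(2, 90) ⇒ [θ0=90°, θ1=90°, θ2=0°]
t=2 rotate(2, 90) ⇒ [θ0=90°, θ1=90°, θ2=90°]
t=3 rotate(2, 90) ⇒ [θ0=90°, θ1=90°, θ2=180°]
all 343 alternatives checked — unique.

rotate(2, 90), rotate(2, 90), rotate(2, 90)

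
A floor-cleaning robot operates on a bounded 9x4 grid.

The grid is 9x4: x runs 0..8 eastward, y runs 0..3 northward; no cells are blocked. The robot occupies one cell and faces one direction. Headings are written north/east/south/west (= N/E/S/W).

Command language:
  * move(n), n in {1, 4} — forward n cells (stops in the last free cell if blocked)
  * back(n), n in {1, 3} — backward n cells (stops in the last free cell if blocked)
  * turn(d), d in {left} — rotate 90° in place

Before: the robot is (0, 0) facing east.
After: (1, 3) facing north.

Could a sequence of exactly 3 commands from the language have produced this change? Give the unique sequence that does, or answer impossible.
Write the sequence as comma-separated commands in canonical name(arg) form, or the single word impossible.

move(1), turn(left), move(4)

key: cell and facing (now N) both changed — the 3 commands mix motion and turning
t0: (0, 0) facing east
[1] after move(1): (1, 0) facing east
[2] after turn(left): (1, 0) facing north
[3] after move(4): (1, 3) facing north
no other 3-command option fits: unique.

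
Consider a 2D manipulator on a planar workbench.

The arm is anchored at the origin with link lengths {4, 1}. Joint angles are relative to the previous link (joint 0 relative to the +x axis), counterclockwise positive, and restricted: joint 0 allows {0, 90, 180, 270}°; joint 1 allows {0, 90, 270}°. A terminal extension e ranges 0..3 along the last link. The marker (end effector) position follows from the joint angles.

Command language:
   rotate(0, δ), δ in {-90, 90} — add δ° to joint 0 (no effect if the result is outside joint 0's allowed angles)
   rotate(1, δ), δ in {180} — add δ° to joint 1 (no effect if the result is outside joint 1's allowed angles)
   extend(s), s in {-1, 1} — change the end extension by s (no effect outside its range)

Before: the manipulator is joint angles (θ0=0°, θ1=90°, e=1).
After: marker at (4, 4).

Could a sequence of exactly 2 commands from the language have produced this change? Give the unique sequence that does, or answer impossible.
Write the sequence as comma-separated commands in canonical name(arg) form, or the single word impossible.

extend(1), extend(1)

begin: joint angles (θ0=0°, θ1=90°, e=1)
step 1 (extend(1)): joint angles (θ0=0°, θ1=90°, e=2)
step 2 (extend(1)): joint angles (θ0=0°, θ1=90°, e=3)
all 25 alternatives checked — unique.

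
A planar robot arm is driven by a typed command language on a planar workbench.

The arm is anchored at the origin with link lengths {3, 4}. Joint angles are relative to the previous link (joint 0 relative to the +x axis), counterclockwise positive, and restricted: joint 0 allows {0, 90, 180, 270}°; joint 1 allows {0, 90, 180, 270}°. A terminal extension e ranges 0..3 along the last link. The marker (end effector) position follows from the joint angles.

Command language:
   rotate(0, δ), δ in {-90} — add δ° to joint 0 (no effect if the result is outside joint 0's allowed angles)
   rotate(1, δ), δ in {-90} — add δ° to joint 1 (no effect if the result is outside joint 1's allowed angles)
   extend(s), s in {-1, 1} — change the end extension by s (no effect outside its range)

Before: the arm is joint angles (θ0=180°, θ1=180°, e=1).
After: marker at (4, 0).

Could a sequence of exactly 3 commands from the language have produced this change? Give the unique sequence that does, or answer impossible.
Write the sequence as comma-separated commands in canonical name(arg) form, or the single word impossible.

extend(1), extend(1), extend(1)

initial: joint angles (θ0=180°, θ1=180°, e=1)
step 1 (extend(1)): joint angles (θ0=180°, θ1=180°, e=2)
step 2 (extend(1)): joint angles (θ0=180°, θ1=180°, e=3)
step 3 (extend(1)): joint angles (θ0=180°, θ1=180°, e=3)
no other 3-command option fits: unique.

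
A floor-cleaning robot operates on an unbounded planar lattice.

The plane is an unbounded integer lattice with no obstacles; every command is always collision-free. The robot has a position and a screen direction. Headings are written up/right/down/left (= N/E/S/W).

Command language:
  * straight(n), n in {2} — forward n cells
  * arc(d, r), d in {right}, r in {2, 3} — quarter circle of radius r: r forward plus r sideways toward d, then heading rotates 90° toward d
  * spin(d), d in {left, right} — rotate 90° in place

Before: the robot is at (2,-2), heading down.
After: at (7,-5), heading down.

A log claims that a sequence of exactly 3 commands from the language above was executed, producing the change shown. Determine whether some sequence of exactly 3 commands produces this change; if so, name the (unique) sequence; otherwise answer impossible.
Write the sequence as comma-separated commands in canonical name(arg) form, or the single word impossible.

spin(left), straight(2), arc(right, 3)

key: still facing S at the end — net rotation zero over 3 steps
from: at (2,-2), heading down
[1] after spin(left): at (2,-2), heading right
[2] after straight(2): at (4,-2), heading right
[3] after arc(right, 3): at (7,-5), heading down
uniquely the one of 125 3-step routes that fits.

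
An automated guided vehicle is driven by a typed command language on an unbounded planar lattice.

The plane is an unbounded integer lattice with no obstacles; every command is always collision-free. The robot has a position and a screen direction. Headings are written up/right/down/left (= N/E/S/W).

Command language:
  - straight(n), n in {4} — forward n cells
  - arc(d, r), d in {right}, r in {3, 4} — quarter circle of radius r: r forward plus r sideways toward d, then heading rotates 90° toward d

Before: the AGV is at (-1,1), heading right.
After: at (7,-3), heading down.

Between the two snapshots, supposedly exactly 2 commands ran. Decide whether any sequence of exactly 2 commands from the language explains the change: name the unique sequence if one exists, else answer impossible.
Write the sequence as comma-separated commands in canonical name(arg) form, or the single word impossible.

key: order matters: swapping straight(4) and arc(right, 4) lands elsewhere
start: at (-1,1), heading right
1. straight(4) → at (3,1), heading right
2. arc(right, 4) → at (7,-3), heading down
no rival 2-sequence matches.

straight(4), arc(right, 4)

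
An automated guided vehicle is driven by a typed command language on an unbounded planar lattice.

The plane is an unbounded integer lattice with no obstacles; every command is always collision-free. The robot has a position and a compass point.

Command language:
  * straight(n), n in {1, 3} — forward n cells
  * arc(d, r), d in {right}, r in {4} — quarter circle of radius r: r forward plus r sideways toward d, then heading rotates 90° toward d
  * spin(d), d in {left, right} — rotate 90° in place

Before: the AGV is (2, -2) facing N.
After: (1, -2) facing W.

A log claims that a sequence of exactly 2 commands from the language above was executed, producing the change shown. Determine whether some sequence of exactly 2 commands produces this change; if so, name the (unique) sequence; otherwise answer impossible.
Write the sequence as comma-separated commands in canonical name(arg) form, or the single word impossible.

key: order matters: swapping spin(left) and straight(1) lands elsewhere
from: (2, -2) facing N
t=1 spin(left) ⇒ (2, -2) facing W
t=2 straight(1) ⇒ (1, -2) facing W
no other 2-command option fits: unique.

spin(left), straight(1)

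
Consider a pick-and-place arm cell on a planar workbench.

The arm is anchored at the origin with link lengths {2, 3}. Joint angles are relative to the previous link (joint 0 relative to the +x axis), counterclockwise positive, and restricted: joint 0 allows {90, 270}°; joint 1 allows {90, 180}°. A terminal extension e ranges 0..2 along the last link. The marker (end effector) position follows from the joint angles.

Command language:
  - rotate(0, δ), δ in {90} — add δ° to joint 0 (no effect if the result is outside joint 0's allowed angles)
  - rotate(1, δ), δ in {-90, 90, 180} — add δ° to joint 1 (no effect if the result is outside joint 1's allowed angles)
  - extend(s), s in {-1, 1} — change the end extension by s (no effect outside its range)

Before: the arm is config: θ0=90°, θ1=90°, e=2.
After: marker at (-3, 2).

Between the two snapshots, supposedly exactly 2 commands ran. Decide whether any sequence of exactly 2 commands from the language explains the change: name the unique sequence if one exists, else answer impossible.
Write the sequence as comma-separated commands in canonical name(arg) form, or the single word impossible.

start: config: θ0=90°, θ1=90°, e=2
1. extend(-1) → config: θ0=90°, θ1=90°, e=1
2. extend(-1) → config: θ0=90°, θ1=90°, e=0
all 36 alternatives checked — unique.

extend(-1), extend(-1)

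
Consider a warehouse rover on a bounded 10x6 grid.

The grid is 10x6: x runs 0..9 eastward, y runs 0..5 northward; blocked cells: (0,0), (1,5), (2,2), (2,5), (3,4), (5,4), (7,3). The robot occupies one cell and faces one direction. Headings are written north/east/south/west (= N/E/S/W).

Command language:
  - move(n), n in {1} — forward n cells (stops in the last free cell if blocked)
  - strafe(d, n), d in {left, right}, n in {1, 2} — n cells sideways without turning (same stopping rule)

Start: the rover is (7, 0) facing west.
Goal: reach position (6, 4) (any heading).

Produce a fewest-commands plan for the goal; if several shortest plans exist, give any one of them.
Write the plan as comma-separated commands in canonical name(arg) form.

from: (7, 0) facing west
1. strafe(right, 2) → (7, 2) facing west
2. move(1) → (6, 2) facing west
3. strafe(right, 2) → (6, 4) facing west
shorter routes all fall short; 3 is best.

strafe(right, 2), move(1), strafe(right, 2)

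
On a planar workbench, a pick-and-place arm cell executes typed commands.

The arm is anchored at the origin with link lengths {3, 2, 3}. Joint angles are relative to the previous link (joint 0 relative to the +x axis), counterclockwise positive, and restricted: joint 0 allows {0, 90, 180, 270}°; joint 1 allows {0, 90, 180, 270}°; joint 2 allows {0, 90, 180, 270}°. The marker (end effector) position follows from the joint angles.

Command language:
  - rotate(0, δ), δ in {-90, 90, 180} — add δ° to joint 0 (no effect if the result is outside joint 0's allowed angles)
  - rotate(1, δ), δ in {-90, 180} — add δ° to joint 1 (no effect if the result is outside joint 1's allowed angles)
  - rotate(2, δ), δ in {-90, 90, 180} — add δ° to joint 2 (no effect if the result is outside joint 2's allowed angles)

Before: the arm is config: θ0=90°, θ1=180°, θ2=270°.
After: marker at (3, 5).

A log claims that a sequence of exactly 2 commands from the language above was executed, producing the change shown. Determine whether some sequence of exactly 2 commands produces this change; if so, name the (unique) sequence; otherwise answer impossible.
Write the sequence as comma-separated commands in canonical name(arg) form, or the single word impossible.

rotate(1, -90), rotate(1, -90)

start: config: θ0=90°, θ1=180°, θ2=270°
step 1 (rotate(1, -90)): config: θ0=90°, θ1=90°, θ2=270°
step 2 (rotate(1, -90)): config: θ0=90°, θ1=0°, θ2=270°
uniquely the one of 64 2-step routes that fits.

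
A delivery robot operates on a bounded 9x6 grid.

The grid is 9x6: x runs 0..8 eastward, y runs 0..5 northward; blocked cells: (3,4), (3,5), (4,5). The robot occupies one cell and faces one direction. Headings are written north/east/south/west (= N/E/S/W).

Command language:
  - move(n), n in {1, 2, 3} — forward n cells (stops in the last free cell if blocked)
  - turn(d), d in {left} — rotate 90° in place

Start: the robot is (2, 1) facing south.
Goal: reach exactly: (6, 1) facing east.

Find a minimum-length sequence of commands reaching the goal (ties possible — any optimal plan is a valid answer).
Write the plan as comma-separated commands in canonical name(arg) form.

t0: (2, 1) facing south
1. turn(left) → (2, 1) facing east
2. move(2) → (4, 1) facing east
3. move(2) → (6, 1) facing east
minimal: 3 command(s), checked below 3.

turn(left), move(2), move(2)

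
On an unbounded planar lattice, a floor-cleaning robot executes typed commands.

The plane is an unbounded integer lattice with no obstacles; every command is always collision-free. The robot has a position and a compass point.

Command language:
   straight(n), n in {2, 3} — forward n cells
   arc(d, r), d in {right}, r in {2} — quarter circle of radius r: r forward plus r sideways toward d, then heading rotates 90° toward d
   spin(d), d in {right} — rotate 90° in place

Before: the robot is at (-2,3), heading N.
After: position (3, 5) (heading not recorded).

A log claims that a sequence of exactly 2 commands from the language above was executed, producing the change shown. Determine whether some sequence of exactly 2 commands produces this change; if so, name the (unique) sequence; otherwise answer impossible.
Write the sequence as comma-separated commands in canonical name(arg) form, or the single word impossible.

arc(right, 2), straight(3)

key: running straight(3) before arc(right, 2) would end elsewhere — order is forced
t0: at (-2,3), heading N
[1] after arc(right, 2): at (0,5), heading E
[2] after straight(3): at (3,5), heading E
no rival 2-sequence matches.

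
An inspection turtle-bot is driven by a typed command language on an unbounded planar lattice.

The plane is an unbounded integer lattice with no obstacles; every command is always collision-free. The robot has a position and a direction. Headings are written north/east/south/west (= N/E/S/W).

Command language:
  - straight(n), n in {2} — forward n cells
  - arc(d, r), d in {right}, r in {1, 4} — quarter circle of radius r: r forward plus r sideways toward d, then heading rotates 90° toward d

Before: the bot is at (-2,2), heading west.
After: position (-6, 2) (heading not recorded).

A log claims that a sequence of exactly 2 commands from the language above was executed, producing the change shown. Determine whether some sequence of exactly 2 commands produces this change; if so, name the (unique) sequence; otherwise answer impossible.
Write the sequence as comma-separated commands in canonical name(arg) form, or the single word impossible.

straight(2), straight(2)

from: at (-2,2), heading west
[1] after straight(2): at (-4,2), heading west
[2] after straight(2): at (-6,2), heading west
no rival 2-sequence matches.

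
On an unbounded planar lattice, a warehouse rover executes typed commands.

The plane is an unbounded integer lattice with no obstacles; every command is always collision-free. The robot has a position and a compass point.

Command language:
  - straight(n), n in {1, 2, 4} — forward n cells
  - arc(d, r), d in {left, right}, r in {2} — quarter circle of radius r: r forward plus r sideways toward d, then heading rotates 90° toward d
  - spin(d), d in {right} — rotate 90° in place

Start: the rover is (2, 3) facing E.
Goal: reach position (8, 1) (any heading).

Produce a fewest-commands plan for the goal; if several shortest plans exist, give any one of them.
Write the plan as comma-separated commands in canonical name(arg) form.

straight(4), arc(right, 2)

t0: (2, 3) facing E
[1] after straight(4): (6, 3) facing E
[2] after arc(right, 2): (8, 1) facing S
shorter routes all fall short; 2 is best.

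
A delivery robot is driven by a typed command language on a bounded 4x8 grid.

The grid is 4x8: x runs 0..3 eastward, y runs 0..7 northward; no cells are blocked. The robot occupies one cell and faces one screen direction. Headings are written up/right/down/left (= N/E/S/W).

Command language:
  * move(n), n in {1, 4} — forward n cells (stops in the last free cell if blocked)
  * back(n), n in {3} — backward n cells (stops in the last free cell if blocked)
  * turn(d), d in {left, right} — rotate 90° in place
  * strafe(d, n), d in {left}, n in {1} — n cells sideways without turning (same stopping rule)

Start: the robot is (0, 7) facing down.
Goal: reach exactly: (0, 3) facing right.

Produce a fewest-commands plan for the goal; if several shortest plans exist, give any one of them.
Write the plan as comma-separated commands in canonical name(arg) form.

initial: (0, 7) facing down
step 1 (move(4)): (0, 3) facing down
step 2 (turn(left)): (0, 3) facing right
minimal: 2 command(s), checked below 2.

move(4), turn(left)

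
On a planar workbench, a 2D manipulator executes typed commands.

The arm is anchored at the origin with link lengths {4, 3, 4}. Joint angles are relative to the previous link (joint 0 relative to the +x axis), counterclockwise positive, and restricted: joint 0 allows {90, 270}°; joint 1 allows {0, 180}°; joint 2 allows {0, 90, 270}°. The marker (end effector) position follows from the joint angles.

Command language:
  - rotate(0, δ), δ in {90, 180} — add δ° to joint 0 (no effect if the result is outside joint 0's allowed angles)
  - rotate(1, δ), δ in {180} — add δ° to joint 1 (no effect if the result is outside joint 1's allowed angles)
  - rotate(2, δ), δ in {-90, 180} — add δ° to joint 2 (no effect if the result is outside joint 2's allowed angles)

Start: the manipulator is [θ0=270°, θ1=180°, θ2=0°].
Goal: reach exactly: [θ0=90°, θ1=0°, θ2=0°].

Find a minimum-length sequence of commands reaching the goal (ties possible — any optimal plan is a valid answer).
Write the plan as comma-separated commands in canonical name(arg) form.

t0: [θ0=270°, θ1=180°, θ2=0°]
[1] after rotate(1, 180): [θ0=270°, θ1=0°, θ2=0°]
[2] after rotate(0, 180): [θ0=90°, θ1=0°, θ2=0°]
no 1-step plan works, so 2 is optimal.

rotate(1, 180), rotate(0, 180)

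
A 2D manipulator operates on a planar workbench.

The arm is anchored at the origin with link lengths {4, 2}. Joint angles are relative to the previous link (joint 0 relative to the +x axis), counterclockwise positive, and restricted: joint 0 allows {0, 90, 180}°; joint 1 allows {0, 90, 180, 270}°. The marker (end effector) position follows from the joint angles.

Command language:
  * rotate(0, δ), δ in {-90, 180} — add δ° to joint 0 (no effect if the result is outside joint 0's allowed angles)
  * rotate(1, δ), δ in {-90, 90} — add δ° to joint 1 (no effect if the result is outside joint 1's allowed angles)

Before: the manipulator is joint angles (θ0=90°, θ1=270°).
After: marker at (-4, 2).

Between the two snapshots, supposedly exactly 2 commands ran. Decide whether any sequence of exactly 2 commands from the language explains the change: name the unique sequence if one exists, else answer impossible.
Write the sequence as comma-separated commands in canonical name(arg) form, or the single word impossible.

rotate(0, -90), rotate(0, 180)

key: order matters: swapping rotate(0, -90) and rotate(0, 180) lands elsewhere
from: joint angles (θ0=90°, θ1=270°)
[1] after rotate(0, -90): joint angles (θ0=0°, θ1=270°)
[2] after rotate(0, 180): joint angles (θ0=180°, θ1=270°)
no other 2-command option fits: unique.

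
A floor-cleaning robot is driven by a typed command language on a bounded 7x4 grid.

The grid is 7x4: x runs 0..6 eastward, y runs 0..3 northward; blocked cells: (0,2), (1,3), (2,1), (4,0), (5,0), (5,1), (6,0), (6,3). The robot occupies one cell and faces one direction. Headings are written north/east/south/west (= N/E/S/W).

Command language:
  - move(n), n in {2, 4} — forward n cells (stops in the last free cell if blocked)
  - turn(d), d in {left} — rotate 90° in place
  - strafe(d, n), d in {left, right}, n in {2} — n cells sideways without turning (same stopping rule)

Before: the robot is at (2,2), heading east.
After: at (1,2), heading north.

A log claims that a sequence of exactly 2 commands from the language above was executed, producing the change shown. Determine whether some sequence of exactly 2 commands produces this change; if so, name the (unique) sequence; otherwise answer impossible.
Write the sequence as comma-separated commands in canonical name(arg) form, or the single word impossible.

key: order matters: swapping turn(left) and strafe(left, 2) lands elsewhere
t0: at (2,2), heading east
step 1 (turn(left)): at (2,2), heading north
step 2 (strafe(left, 2)): at (1,2), heading north
all 25 alternatives checked — unique.

turn(left), strafe(left, 2)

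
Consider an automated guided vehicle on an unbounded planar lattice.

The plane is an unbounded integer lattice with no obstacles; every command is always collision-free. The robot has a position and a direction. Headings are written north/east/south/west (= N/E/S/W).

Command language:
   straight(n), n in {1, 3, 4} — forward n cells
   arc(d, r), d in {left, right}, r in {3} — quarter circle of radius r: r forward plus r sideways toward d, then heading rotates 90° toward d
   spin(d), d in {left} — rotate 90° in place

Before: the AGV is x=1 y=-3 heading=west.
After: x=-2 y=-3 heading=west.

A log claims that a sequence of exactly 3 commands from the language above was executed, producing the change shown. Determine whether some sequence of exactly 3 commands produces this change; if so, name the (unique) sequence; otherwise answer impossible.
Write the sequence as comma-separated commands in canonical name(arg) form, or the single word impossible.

key: still facing W at the end — nothing in the sequence rotates
begin: x=1 y=-3 heading=west
step 1 (straight(1)): x=0 y=-3 heading=west
step 2 (straight(1)): x=-1 y=-3 heading=west
step 3 (straight(1)): x=-2 y=-3 heading=west
no rival 3-sequence matches.

straight(1), straight(1), straight(1)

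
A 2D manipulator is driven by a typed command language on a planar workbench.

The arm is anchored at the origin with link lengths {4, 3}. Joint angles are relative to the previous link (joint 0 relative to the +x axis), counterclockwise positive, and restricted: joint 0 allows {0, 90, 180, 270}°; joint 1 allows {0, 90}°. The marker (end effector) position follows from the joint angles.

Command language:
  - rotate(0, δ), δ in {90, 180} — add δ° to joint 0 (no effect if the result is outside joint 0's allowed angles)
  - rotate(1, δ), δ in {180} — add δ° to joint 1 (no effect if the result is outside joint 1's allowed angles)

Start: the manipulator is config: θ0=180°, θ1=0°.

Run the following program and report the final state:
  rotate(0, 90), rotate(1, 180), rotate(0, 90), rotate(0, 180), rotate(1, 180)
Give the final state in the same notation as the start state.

config: θ0=180°, θ1=0°

begin: config: θ0=180°, θ1=0°
t=1 rotate(0, 90) ⇒ config: θ0=270°, θ1=0°
t=2 rotate(1, 180) ⇒ config: θ0=270°, θ1=0°
t=3 rotate(0, 90) ⇒ config: θ0=0°, θ1=0°
t=4 rotate(0, 180) ⇒ config: θ0=180°, θ1=0°
t=5 rotate(1, 180) ⇒ config: θ0=180°, θ1=0°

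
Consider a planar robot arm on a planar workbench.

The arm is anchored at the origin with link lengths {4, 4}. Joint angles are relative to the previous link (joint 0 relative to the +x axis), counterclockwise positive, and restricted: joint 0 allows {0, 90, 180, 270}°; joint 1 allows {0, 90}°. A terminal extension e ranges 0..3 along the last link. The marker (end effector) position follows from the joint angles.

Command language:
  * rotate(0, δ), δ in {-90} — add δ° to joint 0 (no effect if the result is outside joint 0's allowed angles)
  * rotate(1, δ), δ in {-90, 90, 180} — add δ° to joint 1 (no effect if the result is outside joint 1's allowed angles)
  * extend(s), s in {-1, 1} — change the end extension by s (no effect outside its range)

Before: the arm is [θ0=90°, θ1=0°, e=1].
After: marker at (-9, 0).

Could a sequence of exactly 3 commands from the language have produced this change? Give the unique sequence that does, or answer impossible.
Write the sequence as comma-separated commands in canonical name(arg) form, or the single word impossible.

begin: [θ0=90°, θ1=0°, e=1]
1. rotate(0, -90) → [θ0=0°, θ1=0°, e=1]
2. rotate(0, -90) → [θ0=270°, θ1=0°, e=1]
3. rotate(0, -90) → [θ0=180°, θ1=0°, e=1]
all 216 alternatives checked — unique.

rotate(0, -90), rotate(0, -90), rotate(0, -90)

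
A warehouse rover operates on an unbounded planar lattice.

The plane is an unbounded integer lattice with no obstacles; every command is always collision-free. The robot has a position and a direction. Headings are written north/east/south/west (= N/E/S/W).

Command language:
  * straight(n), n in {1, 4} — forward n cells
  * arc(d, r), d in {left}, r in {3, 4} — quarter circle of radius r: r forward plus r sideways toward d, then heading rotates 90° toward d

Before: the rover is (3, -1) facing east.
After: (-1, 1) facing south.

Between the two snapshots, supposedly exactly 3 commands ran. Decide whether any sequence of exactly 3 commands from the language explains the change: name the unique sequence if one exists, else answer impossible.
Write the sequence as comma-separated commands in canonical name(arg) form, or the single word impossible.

arc(left, 3), arc(left, 3), arc(left, 4)

key: running arc(left, 4) before arc(left, 3) would end elsewhere — order is forced
initial: (3, -1) facing east
[1] after arc(left, 3): (6, 2) facing north
[2] after arc(left, 3): (3, 5) facing west
[3] after arc(left, 4): (-1, 1) facing south
all 64 alternatives checked — unique.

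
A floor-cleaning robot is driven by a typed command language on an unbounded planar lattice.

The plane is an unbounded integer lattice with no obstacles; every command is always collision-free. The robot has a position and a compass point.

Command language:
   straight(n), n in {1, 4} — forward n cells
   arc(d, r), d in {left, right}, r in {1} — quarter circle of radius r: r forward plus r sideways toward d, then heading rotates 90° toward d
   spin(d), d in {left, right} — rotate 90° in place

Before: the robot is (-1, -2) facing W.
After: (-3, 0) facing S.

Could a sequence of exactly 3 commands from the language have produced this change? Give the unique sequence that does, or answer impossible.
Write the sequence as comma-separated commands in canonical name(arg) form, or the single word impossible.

key: running spin(left) before arc(right, 1) would end elsewhere — order is forced
begin: (-1, -2) facing W
t=1 arc(right, 1) ⇒ (-2, -1) facing N
t=2 arc(left, 1) ⇒ (-3, 0) facing W
t=3 spin(left) ⇒ (-3, 0) facing S
no rival 3-sequence matches.

arc(right, 1), arc(left, 1), spin(left)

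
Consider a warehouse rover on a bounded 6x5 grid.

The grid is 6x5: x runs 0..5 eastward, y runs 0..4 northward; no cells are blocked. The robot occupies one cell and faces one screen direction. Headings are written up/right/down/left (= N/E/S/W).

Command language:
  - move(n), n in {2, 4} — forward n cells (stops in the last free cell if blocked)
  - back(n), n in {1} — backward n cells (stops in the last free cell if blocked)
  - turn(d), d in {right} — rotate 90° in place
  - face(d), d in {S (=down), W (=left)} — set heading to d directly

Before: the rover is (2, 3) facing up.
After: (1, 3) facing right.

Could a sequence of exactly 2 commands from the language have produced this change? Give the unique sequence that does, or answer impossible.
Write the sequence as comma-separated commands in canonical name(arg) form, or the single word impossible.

turn(right), back(1)

key: position moved to (1,3) AND the heading swung to E — translation plus rotation needed
start: (2, 3) facing up
1. turn(right) → (2, 3) facing right
2. back(1) → (1, 3) facing right
no other 2-command option fits: unique.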